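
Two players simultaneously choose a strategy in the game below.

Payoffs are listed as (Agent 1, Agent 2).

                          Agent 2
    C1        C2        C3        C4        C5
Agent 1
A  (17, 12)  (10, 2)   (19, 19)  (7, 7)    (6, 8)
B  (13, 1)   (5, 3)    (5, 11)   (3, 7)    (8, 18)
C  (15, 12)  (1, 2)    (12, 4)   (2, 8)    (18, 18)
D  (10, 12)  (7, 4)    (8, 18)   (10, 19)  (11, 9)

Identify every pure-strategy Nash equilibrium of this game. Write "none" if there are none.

(A, C3), (C, C5), (D, C4)

Agent 1 against C1: payoffs 17, 13, 15, 10 → best response A.
Agent 1 against C2: payoffs 10, 5, 1, 7 → best response A.
Agent 1 against C3: payoffs 19, 5, 12, 8 → best response A.
Agent 1 against C4: payoffs 7, 3, 2, 10 → best response D.
Agent 1 against C5: payoffs 6, 8, 18, 11 → best response C.
Agent 2 against A: payoffs 12, 2, 19, 7, 8 → best response C3.
Agent 2 against B: payoffs 1, 3, 11, 7, 18 → best response C5.
Agent 2 against C: payoffs 12, 2, 4, 8, 18 → best response C5.
Agent 2 against D: payoffs 12, 4, 18, 19, 9 → best response C4.
Mutual best responses: (A, C3); (C, C5); (D, C4).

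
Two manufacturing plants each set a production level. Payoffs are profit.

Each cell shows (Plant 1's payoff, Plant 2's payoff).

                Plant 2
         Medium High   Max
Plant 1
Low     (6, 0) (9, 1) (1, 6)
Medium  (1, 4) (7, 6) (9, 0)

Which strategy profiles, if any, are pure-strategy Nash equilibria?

No pure-strategy Nash equilibrium.

Plant 1 against Medium: payoffs 6, 1 → best response Low.
Plant 1 against High: payoffs 9, 7 → best response Low.
Plant 1 against Max: payoffs 1, 9 → best response Medium.
Plant 2 against Low: payoffs 0, 1, 6 → best response Max.
Plant 2 against Medium: payoffs 4, 6, 0 → best response High.
No profile is a mutual best response for all players.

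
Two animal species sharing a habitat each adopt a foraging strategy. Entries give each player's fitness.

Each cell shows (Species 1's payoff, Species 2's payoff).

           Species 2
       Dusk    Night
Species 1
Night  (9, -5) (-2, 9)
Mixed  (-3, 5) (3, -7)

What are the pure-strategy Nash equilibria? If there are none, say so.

This game has no pure Nash equilibrium.

(Night, Dusk): Species 2 can switch to Night (-5 → 9). Not NE.
(Night, Night): Species 1 can switch to Mixed (-2 → 3). Not NE.
(Mixed, Dusk): Species 1 can switch to Night (-3 → 9). Not NE.
(Mixed, Night): Species 2 can switch to Dusk (-7 → 5). Not NE.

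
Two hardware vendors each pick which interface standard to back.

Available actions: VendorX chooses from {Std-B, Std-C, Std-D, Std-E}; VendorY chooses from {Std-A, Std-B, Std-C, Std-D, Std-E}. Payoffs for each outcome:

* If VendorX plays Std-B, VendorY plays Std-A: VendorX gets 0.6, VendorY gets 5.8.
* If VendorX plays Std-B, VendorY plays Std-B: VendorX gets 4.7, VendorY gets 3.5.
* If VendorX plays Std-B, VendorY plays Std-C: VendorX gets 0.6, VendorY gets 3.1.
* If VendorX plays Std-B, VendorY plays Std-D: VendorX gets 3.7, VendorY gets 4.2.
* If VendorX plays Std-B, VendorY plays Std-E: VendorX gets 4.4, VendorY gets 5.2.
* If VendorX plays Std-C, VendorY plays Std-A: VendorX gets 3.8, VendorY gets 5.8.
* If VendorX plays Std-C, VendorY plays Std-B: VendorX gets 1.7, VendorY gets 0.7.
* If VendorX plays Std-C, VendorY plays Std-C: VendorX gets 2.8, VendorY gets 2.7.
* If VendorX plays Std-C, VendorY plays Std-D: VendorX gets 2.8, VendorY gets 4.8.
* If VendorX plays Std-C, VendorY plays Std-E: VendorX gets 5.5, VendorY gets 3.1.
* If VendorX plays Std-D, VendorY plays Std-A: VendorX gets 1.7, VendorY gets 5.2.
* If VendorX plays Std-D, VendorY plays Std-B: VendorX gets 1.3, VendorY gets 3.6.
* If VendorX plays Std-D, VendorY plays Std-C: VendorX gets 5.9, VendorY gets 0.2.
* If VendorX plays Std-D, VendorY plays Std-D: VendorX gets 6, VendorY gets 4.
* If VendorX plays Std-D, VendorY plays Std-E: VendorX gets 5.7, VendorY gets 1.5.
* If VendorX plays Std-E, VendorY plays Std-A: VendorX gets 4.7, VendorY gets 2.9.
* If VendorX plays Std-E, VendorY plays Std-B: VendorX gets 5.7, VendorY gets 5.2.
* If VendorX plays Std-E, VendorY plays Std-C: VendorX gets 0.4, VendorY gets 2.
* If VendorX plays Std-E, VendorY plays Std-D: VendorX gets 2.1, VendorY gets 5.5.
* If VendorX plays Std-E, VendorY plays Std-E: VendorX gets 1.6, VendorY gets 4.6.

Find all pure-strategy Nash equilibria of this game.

This game has no pure Nash equilibrium.

(Std-B, Std-A): VendorX can switch to Std-C (0.6 → 3.8). Not NE.
(Std-B, Std-B): VendorX can switch to Std-E (4.7 → 5.7). Not NE.
(Std-B, Std-C): VendorX can switch to Std-C (0.6 → 2.8). Not NE.
(Std-B, Std-D): VendorX can switch to Std-D (3.7 → 6). Not NE.
(Std-B, Std-E): VendorX can switch to Std-C (4.4 → 5.5). Not NE.
(Std-C, Std-A): VendorX can switch to Std-E (3.8 → 4.7). Not NE.
(Std-C, Std-B): VendorX can switch to Std-B (1.7 → 4.7). Not NE.
(Std-C, Std-C): VendorX can switch to Std-D (2.8 → 5.9). Not NE.
(Std-C, Std-D): VendorX can switch to Std-B (2.8 → 3.7). Not NE.
(Std-C, Std-E): VendorX can switch to Std-D (5.5 → 5.7). Not NE.
(The remaining 10 profiles each have a profitable deviation by the same check.)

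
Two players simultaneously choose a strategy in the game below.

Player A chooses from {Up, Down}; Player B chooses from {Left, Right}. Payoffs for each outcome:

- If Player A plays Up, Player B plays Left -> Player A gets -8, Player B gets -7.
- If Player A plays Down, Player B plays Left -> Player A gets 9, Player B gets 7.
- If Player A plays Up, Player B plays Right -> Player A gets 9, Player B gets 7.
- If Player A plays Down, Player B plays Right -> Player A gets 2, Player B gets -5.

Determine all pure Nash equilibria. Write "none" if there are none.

Check each profile: it is a Nash equilibrium iff no player can strictly gain by switching unilaterally.
(Up, Left): Player A can switch to Down (-8 → 9). Not NE.
(Up, Right): Player A gets 9, best alternative 2; Player B gets 7, best alternative -7. No profitable deviation — NE.
(Down, Left): Player A gets 9, best alternative -8; Player B gets 7, best alternative -5. No profitable deviation — NE.
(Down, Right): Player A can switch to Up (2 → 9). Not NE.

(Up, Right) and (Down, Left)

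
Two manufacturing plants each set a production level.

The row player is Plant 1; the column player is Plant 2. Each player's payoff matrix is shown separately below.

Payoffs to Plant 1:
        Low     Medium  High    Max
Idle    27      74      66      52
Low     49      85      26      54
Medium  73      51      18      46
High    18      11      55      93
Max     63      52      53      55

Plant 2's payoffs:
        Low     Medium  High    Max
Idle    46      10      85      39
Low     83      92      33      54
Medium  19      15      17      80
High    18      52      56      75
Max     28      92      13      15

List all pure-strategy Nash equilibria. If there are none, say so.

(Idle, Low): Plant 1 can switch to Low (27 → 49). Not NE.
(Idle, Medium): Plant 1 can switch to Low (74 → 85). Not NE.
(Idle, High): Plant 1 gets 66, best alternative 55; Plant 2 gets 85, best alternative 46. No profitable deviation — NE.
(Idle, Max): Plant 1 can switch to Low (52 → 54). Not NE.
(Low, Low): Plant 1 can switch to Medium (49 → 73). Not NE.
(Low, Medium): Plant 1 gets 85, best alternative 74; Plant 2 gets 92, best alternative 83. No profitable deviation — NE.
(Low, High): Plant 1 can switch to Idle (26 → 66). Not NE.
(Low, Max): Plant 1 can switch to High (54 → 93). Not NE.
(Medium, Low): Plant 2 can switch to Max (19 → 80). Not NE.
(Medium, Medium): Plant 1 can switch to Idle (51 → 74). Not NE.
(Medium, High): Plant 1 can switch to Idle (18 → 66). Not NE.
(Medium, Max): Plant 1 can switch to Idle (46 → 52). Not NE.
(High, Max): Plant 1 gets 93, best alternative 55; Plant 2 gets 75, best alternative 56. No profitable deviation — NE.
(The remaining 7 profiles each have a profitable deviation by the same check.)

The pure Nash equilibria are (Idle, High) and (Low, Medium) and (High, Max).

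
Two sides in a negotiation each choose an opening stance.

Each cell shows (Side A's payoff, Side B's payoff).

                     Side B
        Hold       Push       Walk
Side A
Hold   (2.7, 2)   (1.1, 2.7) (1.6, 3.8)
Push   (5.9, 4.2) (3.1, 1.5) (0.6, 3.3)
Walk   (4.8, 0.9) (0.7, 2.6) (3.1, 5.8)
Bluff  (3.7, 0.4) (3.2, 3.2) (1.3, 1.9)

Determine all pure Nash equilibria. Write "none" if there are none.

(Hold, Hold): Side A can switch to Push (2.7 → 5.9). Not NE.
(Hold, Push): Side A can switch to Push (1.1 → 3.1). Not NE.
(Hold, Walk): Side A can switch to Walk (1.6 → 3.1). Not NE.
(Push, Hold): Side A gets 5.9, best alternative 4.8; Side B gets 4.2, best alternative 3.3. No profitable deviation — NE.
(Push, Push): Side A can switch to Bluff (3.1 → 3.2). Not NE.
(Push, Walk): Side A can switch to Hold (0.6 → 1.6). Not NE.
(Walk, Hold): Side A can switch to Push (4.8 → 5.9). Not NE.
(Walk, Push): Side A can switch to Hold (0.7 → 1.1). Not NE.
(Walk, Walk): Side A gets 3.1, best alternative 1.6; Side B gets 5.8, best alternative 2.6. No profitable deviation — NE.
(Bluff, Hold): Side A can switch to Push (3.7 → 5.9). Not NE.
(Bluff, Push): Side A gets 3.2, best alternative 3.1; Side B gets 3.2, best alternative 1.9. No profitable deviation — NE.
(Bluff, Walk): Side A can switch to Hold (1.3 → 1.6). Not NE.

(Push, Hold); (Walk, Walk); (Bluff, Push)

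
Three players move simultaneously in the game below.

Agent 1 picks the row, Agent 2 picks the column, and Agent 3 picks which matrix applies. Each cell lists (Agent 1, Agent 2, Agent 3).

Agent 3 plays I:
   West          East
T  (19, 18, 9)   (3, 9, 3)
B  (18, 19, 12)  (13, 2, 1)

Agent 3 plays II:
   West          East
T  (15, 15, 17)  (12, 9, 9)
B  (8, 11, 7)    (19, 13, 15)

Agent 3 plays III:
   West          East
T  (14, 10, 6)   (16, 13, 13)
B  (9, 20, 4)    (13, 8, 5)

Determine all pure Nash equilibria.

Check each profile: it is a Nash equilibrium iff no player can strictly gain by switching unilaterally.
(T, West, I): Agent 3 can switch to II (9 → 17). Not NE.
(T, West, II): Agent 1 gets 15, best alternative 8; Agent 2 gets 15, best alternative 9; Agent 3 gets 17, best alternative 9. No profitable deviation — NE.
(T, West, III): Agent 2 can switch to East (10 → 13). Not NE.
(T, East, I): Agent 1 can switch to B (3 → 13). Not NE.
(T, East, II): Agent 1 can switch to B (12 → 19). Not NE.
(T, East, III): Agent 1 gets 16, best alternative 13; Agent 2 gets 13, best alternative 10; Agent 3 gets 13, best alternative 9. No profitable deviation — NE.
(B, West, I): Agent 1 can switch to T (18 → 19). Not NE.
(B, West, II): Agent 1 can switch to T (8 → 15). Not NE.
(B, West, III): Agent 1 can switch to T (9 → 14). Not NE.
(B, East, I): Agent 2 can switch to West (2 → 19). Not NE.
(B, East, II): Agent 1 gets 19, best alternative 12; Agent 2 gets 13, best alternative 11; Agent 3 gets 15, best alternative 5. No profitable deviation — NE.
(B, East, III): Agent 1 can switch to T (13 → 16). Not NE.

The pure Nash equilibria are (T, West, II), (T, East, III), (B, East, II).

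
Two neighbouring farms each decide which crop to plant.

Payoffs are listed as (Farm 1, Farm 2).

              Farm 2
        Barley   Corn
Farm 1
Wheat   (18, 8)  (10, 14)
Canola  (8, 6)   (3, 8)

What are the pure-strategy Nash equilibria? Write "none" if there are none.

The unique pure-strategy Nash equilibrium is (Wheat, Corn).

Farm 1 against Barley: payoffs 18, 8 → best response Wheat.
Farm 1 against Corn: payoffs 10, 3 → best response Wheat.
Farm 2 against Wheat: payoffs 8, 14 → best response Corn.
Farm 2 against Canola: payoffs 6, 8 → best response Corn.
Mutual best responses: (Wheat, Corn).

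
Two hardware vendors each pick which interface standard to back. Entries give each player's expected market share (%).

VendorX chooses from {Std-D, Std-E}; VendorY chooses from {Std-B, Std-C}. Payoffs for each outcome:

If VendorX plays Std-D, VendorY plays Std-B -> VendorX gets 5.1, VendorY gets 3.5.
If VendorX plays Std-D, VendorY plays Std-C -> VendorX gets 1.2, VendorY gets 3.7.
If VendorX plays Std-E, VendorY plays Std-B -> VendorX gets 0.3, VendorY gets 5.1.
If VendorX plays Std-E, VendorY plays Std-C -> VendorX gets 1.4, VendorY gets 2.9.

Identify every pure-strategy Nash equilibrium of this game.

No pure-strategy Nash equilibrium.

For each strategy profile, look for a profitable unilateral deviation.
(Std-D, Std-B): VendorY can switch to Std-C (3.5 → 3.7). Not NE.
(Std-D, Std-C): VendorX can switch to Std-E (1.2 → 1.4). Not NE.
(Std-E, Std-B): VendorX can switch to Std-D (0.3 → 5.1). Not NE.
(Std-E, Std-C): VendorY can switch to Std-B (2.9 → 5.1). Not NE.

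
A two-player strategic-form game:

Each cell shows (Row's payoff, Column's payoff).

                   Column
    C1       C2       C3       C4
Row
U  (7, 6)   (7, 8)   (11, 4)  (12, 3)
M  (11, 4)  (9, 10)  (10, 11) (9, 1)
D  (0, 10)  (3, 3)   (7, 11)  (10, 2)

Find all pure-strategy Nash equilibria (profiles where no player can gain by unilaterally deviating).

Row against C1: payoffs 7, 11, 0 → best response M.
Row against C2: payoffs 7, 9, 3 → best response M.
Row against C3: payoffs 11, 10, 7 → best response U.
Row against C4: payoffs 12, 9, 10 → best response U.
Column against U: payoffs 6, 8, 4, 3 → best response C2.
Column against M: payoffs 4, 10, 11, 1 → best response C3.
Column against D: payoffs 10, 3, 11, 2 → best response C3.
No profile is a mutual best response for all players.

No pure-strategy Nash equilibrium.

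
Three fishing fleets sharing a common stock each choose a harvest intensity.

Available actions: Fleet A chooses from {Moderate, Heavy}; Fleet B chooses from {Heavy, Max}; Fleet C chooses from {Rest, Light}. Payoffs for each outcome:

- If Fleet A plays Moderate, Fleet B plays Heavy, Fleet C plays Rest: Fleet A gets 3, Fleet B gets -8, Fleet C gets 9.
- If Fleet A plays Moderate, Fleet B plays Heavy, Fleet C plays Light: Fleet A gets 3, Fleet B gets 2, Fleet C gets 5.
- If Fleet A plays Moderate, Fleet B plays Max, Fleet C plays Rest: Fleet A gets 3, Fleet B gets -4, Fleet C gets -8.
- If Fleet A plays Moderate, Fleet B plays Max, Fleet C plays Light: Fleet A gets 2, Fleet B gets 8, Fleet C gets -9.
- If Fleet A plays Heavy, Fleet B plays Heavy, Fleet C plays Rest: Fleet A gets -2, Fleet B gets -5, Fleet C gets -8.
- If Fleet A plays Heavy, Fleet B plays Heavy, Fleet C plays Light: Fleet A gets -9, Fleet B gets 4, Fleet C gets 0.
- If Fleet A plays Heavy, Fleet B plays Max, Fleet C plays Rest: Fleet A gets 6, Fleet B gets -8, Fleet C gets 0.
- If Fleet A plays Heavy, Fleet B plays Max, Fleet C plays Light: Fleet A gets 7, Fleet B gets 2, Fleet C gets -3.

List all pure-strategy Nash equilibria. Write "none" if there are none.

Check each profile: it is a Nash equilibrium iff no player can strictly gain by switching unilaterally.
(Moderate, Heavy, Rest): Fleet B can switch to Max (-8 → -4). Not NE.
(Moderate, Heavy, Light): Fleet B can switch to Max (2 → 8). Not NE.
(Moderate, Max, Rest): Fleet A can switch to Heavy (3 → 6). Not NE.
(Moderate, Max, Light): Fleet A can switch to Heavy (2 → 7). Not NE.
(Heavy, Heavy, Rest): Fleet A can switch to Moderate (-2 → 3). Not NE.
(Heavy, Heavy, Light): Fleet A can switch to Moderate (-9 → 3). Not NE.
(The remaining 2 profiles each have a profitable deviation by the same check.)

There is no pure-strategy Nash equilibrium.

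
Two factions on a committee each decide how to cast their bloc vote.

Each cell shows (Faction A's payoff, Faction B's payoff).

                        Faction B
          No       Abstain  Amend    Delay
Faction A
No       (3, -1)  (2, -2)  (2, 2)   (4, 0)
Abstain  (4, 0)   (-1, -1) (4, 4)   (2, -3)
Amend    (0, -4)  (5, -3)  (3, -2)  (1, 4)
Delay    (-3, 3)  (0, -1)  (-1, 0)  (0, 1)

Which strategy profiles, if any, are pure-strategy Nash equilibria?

(Abstain, Amend)

(No, No): Faction A can switch to Abstain (3 → 4). Not NE.
(No, Abstain): Faction A can switch to Amend (2 → 5). Not NE.
(No, Amend): Faction A can switch to Abstain (2 → 4). Not NE.
(No, Delay): Faction B can switch to Amend (0 → 2). Not NE.
(Abstain, No): Faction B can switch to Amend (0 → 4). Not NE.
(Abstain, Abstain): Faction A can switch to No (-1 → 2). Not NE.
(Abstain, Amend): Faction A gets 4, best alternative 3; Faction B gets 4, best alternative 0. No profitable deviation — NE.
(The remaining 9 profiles each have a profitable deviation by the same check.)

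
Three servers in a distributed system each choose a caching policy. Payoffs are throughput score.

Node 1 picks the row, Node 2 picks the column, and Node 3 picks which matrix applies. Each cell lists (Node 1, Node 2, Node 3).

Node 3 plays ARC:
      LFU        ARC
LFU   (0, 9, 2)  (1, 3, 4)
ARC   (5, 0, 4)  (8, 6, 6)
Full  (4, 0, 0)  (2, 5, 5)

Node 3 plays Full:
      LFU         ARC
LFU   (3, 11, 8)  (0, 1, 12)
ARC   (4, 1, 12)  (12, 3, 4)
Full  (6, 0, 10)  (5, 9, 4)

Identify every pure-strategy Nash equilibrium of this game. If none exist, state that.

Pure NE: (ARC, ARC, ARC)

Node 1 against (LFU, ARC): payoffs 0, 5, 4 → best response ARC.
Node 1 against (LFU, Full): payoffs 3, 4, 6 → best response Full.
Node 1 against (ARC, ARC): payoffs 1, 8, 2 → best response ARC.
Node 1 against (ARC, Full): payoffs 0, 12, 5 → best response ARC.
Node 2 against (LFU, ARC): payoffs 9, 3 → best response LFU.
Node 2 against (LFU, Full): payoffs 11, 1 → best response LFU.
Node 2 against (ARC, ARC): payoffs 0, 6 → best response ARC.
Node 2 against (ARC, Full): payoffs 1, 3 → best response ARC.
Node 2 against (Full, ARC): payoffs 0, 5 → best response ARC.
Node 2 against (Full, Full): payoffs 0, 9 → best response ARC.
Node 3 against (LFU, LFU): payoffs 2, 8 → best response Full.
Node 3 against (LFU, ARC): payoffs 4, 12 → best response Full.
Node 3 against (ARC, LFU): payoffs 4, 12 → best response Full.
Node 3 against (ARC, ARC): payoffs 6, 4 → best response ARC.
Node 3 against (Full, LFU): payoffs 0, 10 → best response Full.
Node 3 against (Full, ARC): payoffs 5, 4 → best response ARC.
Mutual best responses: (ARC, ARC, ARC).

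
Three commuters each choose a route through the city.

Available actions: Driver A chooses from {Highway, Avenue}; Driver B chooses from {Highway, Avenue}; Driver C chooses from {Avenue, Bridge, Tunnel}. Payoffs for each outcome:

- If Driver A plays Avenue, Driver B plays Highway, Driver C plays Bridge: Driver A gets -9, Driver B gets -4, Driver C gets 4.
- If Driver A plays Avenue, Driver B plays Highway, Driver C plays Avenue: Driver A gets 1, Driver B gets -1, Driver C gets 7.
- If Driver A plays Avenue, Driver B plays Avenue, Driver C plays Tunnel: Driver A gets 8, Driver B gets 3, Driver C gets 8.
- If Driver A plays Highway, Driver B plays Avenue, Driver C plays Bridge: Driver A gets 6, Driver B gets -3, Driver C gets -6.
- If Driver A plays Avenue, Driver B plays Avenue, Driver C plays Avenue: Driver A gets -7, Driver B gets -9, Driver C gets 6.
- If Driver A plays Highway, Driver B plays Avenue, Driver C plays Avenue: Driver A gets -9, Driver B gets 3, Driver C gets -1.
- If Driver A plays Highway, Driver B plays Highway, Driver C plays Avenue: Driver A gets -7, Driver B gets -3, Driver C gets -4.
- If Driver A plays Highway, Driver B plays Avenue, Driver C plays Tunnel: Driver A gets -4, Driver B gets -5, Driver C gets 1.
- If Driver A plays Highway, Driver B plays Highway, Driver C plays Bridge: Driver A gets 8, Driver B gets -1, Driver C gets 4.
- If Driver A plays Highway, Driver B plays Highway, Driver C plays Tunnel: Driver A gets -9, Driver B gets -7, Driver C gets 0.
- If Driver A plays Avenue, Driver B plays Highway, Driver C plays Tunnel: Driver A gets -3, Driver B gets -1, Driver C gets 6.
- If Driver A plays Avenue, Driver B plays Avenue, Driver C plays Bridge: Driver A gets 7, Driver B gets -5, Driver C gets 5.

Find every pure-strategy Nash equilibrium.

For each player, find the best response to each opponent profile; mutual best responses are the pure NE.
Driver A against (Highway, Avenue): payoffs -7, 1 → best response Avenue.
Driver A against (Highway, Bridge): payoffs 8, -9 → best response Highway.
Driver A against (Highway, Tunnel): payoffs -9, -3 → best response Avenue.
Driver A against (Avenue, Avenue): payoffs -9, -7 → best response Avenue.
Driver A against (Avenue, Bridge): payoffs 6, 7 → best response Avenue.
Driver A against (Avenue, Tunnel): payoffs -4, 8 → best response Avenue.
Driver B against (Highway, Avenue): payoffs -3, 3 → best response Avenue.
Driver B against (Highway, Bridge): payoffs -1, -3 → best response Highway.
Driver B against (Highway, Tunnel): payoffs -7, -5 → best response Avenue.
Driver B against (Avenue, Avenue): payoffs -1, -9 → best response Highway.
Driver B against (Avenue, Bridge): payoffs -4, -5 → best response Highway.
Driver B against (Avenue, Tunnel): payoffs -1, 3 → best response Avenue.
Driver C against (Highway, Highway): payoffs -4, 4, 0 → best response Bridge.
Driver C against (Highway, Avenue): payoffs -1, -6, 1 → best response Tunnel.
Driver C against (Avenue, Highway): payoffs 7, 4, 6 → best response Avenue.
Driver C against (Avenue, Avenue): payoffs 6, 5, 8 → best response Tunnel.
Mutual best responses: (Highway, Highway, Bridge); (Avenue, Highway, Avenue); (Avenue, Avenue, Tunnel).

Pure-strategy Nash equilibria: (Highway, Highway, Bridge); (Avenue, Highway, Avenue); (Avenue, Avenue, Tunnel)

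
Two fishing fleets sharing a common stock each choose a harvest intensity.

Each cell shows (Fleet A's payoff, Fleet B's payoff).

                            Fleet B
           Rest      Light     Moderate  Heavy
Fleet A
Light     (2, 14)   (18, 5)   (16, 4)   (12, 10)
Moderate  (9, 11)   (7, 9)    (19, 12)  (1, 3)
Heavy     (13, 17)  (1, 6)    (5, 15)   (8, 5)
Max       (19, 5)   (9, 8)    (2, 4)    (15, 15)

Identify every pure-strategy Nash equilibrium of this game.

(Light, Rest): Fleet A can switch to Moderate (2 → 9). Not NE.
(Light, Light): Fleet B can switch to Rest (5 → 14). Not NE.
(Light, Moderate): Fleet A can switch to Moderate (16 → 19). Not NE.
(Light, Heavy): Fleet A can switch to Max (12 → 15). Not NE.
(Moderate, Rest): Fleet A can switch to Heavy (9 → 13). Not NE.
(Moderate, Light): Fleet A can switch to Light (7 → 18). Not NE.
(Moderate, Moderate): Fleet A gets 19, best alternative 16; Fleet B gets 12, best alternative 11. No profitable deviation — NE.
(Moderate, Heavy): Fleet A can switch to Light (1 → 12). Not NE.
(Heavy, Rest): Fleet A can switch to Max (13 → 19). Not NE.
(Max, Heavy): Fleet A gets 15, best alternative 12; Fleet B gets 15, best alternative 8. No profitable deviation — NE.
(The remaining 6 profiles each have a profitable deviation by the same check.)

Pure-strategy Nash equilibria: (Moderate, Moderate); (Max, Heavy)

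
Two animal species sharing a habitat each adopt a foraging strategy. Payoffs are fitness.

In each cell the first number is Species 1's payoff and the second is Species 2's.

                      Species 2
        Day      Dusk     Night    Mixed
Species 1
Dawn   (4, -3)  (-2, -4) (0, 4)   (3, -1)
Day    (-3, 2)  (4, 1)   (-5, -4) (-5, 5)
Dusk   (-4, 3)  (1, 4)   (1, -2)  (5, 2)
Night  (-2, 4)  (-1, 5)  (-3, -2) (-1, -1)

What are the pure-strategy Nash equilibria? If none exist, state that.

none

Species 1 against Day: payoffs 4, -3, -4, -2 → best response Dawn.
Species 1 against Dusk: payoffs -2, 4, 1, -1 → best response Day.
Species 1 against Night: payoffs 0, -5, 1, -3 → best response Dusk.
Species 1 against Mixed: payoffs 3, -5, 5, -1 → best response Dusk.
Species 2 against Dawn: payoffs -3, -4, 4, -1 → best response Night.
Species 2 against Day: payoffs 2, 1, -4, 5 → best response Mixed.
Species 2 against Dusk: payoffs 3, 4, -2, 2 → best response Dusk.
Species 2 against Night: payoffs 4, 5, -2, -1 → best response Dusk.
No profile is a mutual best response for all players.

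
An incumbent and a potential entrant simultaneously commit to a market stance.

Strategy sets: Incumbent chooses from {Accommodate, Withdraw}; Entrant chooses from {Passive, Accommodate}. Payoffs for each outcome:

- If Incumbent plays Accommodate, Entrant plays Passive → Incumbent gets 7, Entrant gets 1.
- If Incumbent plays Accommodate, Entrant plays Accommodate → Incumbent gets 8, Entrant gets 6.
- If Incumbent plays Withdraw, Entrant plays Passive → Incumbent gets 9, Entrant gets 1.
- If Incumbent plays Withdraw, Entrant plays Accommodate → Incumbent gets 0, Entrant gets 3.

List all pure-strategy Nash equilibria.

(Accommodate, Passive): Incumbent can switch to Withdraw (7 → 9). Not NE.
(Accommodate, Accommodate): Incumbent gets 8, best alternative 0; Entrant gets 6, best alternative 1. No profitable deviation — NE.
(Withdraw, Passive): Entrant can switch to Accommodate (1 → 3). Not NE.
(Withdraw, Accommodate): Incumbent can switch to Accommodate (0 → 8). Not NE.

Pure NE: (Accommodate, Accommodate)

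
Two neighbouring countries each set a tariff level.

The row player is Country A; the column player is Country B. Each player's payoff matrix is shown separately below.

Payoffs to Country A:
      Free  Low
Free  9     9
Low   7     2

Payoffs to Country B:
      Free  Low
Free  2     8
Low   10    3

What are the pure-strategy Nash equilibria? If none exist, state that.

The unique pure-strategy Nash equilibrium is (Free, Low).

Country A against Free: payoffs 9, 7 → best response Free.
Country A against Low: payoffs 9, 2 → best response Free.
Country B against Free: payoffs 2, 8 → best response Low.
Country B against Low: payoffs 10, 3 → best response Free.
Mutual best responses: (Free, Low).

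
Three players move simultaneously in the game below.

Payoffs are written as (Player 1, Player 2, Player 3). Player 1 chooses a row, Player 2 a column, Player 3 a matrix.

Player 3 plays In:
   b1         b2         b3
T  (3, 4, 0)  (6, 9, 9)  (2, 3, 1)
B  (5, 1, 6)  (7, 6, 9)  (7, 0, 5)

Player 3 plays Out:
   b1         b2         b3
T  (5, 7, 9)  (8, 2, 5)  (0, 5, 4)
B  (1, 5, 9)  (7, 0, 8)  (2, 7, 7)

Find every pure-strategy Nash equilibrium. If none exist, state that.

(T, b1, In): Player 1 can switch to B (3 → 5). Not NE.
(T, b1, Out): Player 1 gets 5, best alternative 1; Player 2 gets 7, best alternative 5; Player 3 gets 9, best alternative 0. No profitable deviation — NE.
(T, b2, In): Player 1 can switch to B (6 → 7). Not NE.
(T, b2, Out): Player 2 can switch to b1 (2 → 7). Not NE.
(T, b3, In): Player 1 can switch to B (2 → 7). Not NE.
(T, b3, Out): Player 1 can switch to B (0 → 2). Not NE.
(B, b1, In): Player 2 can switch to b2 (1 → 6). Not NE.
(B, b1, Out): Player 1 can switch to T (1 → 5). Not NE.
(B, b2, In): Player 1 gets 7, best alternative 6; Player 2 gets 6, best alternative 1; Player 3 gets 9, best alternative 8. No profitable deviation — NE.
(B, b2, Out): Player 1 can switch to T (7 → 8). Not NE.
(B, b3, Out): Player 1 gets 2, best alternative 0; Player 2 gets 7, best alternative 5; Player 3 gets 7, best alternative 5. No profitable deviation — NE.
(The remaining 1 profile has a profitable deviation by the same check.)

(T, b1, Out) and (B, b2, In) and (B, b3, Out)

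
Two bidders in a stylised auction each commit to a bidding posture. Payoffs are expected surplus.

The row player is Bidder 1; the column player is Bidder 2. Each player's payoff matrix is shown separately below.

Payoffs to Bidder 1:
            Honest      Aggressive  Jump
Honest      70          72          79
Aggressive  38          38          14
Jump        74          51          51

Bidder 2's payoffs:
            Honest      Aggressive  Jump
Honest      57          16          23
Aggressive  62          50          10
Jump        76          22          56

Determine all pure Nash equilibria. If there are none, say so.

(Jump, Honest)

Bidder 1 against Honest: payoffs 70, 38, 74 → best response Jump.
Bidder 1 against Aggressive: payoffs 72, 38, 51 → best response Honest.
Bidder 1 against Jump: payoffs 79, 14, 51 → best response Honest.
Bidder 2 against Honest: payoffs 57, 16, 23 → best response Honest.
Bidder 2 against Aggressive: payoffs 62, 50, 10 → best response Honest.
Bidder 2 against Jump: payoffs 76, 22, 56 → best response Honest.
Mutual best responses: (Jump, Honest).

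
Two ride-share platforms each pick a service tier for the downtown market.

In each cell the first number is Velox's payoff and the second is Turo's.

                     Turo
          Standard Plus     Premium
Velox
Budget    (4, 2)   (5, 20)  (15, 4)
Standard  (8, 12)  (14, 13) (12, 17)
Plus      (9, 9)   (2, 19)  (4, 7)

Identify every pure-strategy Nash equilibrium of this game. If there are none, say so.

(Budget, Standard): Velox can switch to Standard (4 → 8). Not NE.
(Budget, Plus): Velox can switch to Standard (5 → 14). Not NE.
(Budget, Premium): Turo can switch to Plus (4 → 20). Not NE.
(Standard, Standard): Velox can switch to Plus (8 → 9). Not NE.
(Standard, Plus): Turo can switch to Premium (13 → 17). Not NE.
(Standard, Premium): Velox can switch to Budget (12 → 15). Not NE.
(The remaining 3 profiles each have a profitable deviation by the same check.)

This game has no pure Nash equilibrium.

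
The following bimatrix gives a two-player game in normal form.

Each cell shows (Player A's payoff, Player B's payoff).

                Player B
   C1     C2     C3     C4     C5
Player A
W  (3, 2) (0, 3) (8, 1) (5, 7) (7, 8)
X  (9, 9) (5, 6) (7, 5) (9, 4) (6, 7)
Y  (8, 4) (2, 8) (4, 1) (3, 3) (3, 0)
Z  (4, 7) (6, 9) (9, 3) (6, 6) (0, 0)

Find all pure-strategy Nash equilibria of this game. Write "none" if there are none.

Player A against C1: payoffs 3, 9, 8, 4 → best response X.
Player A against C2: payoffs 0, 5, 2, 6 → best response Z.
Player A against C3: payoffs 8, 7, 4, 9 → best response Z.
Player A against C4: payoffs 5, 9, 3, 6 → best response X.
Player A against C5: payoffs 7, 6, 3, 0 → best response W.
Player B against W: payoffs 2, 3, 1, 7, 8 → best response C5.
Player B against X: payoffs 9, 6, 5, 4, 7 → best response C1.
Player B against Y: payoffs 4, 8, 1, 3, 0 → best response C2.
Player B against Z: payoffs 7, 9, 3, 6, 0 → best response C2.
Mutual best responses: (W, C5); (X, C1); (Z, C2).

The pure Nash equilibria are (W, C5); (X, C1); (Z, C2).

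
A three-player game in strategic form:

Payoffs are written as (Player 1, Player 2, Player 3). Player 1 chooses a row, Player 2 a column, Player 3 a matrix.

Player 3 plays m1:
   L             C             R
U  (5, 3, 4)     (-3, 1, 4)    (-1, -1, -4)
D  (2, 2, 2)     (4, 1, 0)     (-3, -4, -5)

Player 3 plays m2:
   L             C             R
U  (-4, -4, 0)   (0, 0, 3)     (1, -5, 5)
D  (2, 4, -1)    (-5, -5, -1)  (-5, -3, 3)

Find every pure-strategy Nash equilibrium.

(U, L, m1)

(U, L, m1): Player 1 gets 5, best alternative 2; Player 2 gets 3, best alternative 1; Player 3 gets 4, best alternative 0. No profitable deviation — NE.
(U, L, m2): Player 1 can switch to D (-4 → 2). Not NE.
(U, C, m1): Player 1 can switch to D (-3 → 4). Not NE.
(U, C, m2): Player 3 can switch to m1 (3 → 4). Not NE.
(U, R, m1): Player 2 can switch to L (-1 → 3). Not NE.
(U, R, m2): Player 2 can switch to L (-5 → -4). Not NE.
(D, L, m1): Player 1 can switch to U (2 → 5). Not NE.
(D, L, m2): Player 3 can switch to m1 (-1 → 2). Not NE.
(D, C, m1): Player 2 can switch to L (1 → 2). Not NE.
(The remaining 3 profiles each have a profitable deviation by the same check.)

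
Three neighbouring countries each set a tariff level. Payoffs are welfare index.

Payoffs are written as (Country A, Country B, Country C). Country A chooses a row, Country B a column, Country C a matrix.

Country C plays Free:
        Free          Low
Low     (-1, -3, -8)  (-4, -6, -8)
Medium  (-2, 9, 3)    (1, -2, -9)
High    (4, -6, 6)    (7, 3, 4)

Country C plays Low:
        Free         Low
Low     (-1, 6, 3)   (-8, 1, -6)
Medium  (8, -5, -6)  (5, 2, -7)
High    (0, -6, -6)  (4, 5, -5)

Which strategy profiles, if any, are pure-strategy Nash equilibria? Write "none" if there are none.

The pure Nash equilibria are (Medium, Low, Low); (High, Low, Free).

Country A against (Free, Free): payoffs -1, -2, 4 → best response High.
Country A against (Free, Low): payoffs -1, 8, 0 → best response Medium.
Country A against (Low, Free): payoffs -4, 1, 7 → best response High.
Country A against (Low, Low): payoffs -8, 5, 4 → best response Medium.
Country B against (Low, Free): payoffs -3, -6 → best response Free.
Country B against (Low, Low): payoffs 6, 1 → best response Free.
Country B against (Medium, Free): payoffs 9, -2 → best response Free.
Country B against (Medium, Low): payoffs -5, 2 → best response Low.
Country B against (High, Free): payoffs -6, 3 → best response Low.
Country B against (High, Low): payoffs -6, 5 → best response Low.
Country C against (Low, Free): payoffs -8, 3 → best response Low.
Country C against (Low, Low): payoffs -8, -6 → best response Low.
Country C against (Medium, Free): payoffs 3, -6 → best response Free.
Country C against (Medium, Low): payoffs -9, -7 → best response Low.
Country C against (High, Free): payoffs 6, -6 → best response Free.
Country C against (High, Low): payoffs 4, -5 → best response Free.
Mutual best responses: (Medium, Low, Low); (High, Low, Free).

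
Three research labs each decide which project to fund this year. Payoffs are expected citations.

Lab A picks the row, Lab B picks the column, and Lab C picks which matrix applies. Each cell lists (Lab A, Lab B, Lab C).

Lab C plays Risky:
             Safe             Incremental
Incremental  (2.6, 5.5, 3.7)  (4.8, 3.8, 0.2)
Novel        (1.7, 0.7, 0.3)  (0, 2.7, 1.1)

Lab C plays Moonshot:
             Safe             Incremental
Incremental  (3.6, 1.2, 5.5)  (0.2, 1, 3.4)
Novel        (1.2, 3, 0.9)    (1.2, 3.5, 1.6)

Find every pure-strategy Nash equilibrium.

For each player, find the best response to each opponent profile; mutual best responses are the pure NE.
Lab A against (Safe, Risky): payoffs 2.6, 1.7 → best response Incremental.
Lab A against (Safe, Moonshot): payoffs 3.6, 1.2 → best response Incremental.
Lab A against (Incremental, Risky): payoffs 4.8, 0 → best response Incremental.
Lab A against (Incremental, Moonshot): payoffs 0.2, 1.2 → best response Novel.
Lab B against (Incremental, Risky): payoffs 5.5, 3.8 → best response Safe.
Lab B against (Incremental, Moonshot): payoffs 1.2, 1 → best response Safe.
Lab B against (Novel, Risky): payoffs 0.7, 2.7 → best response Incremental.
Lab B against (Novel, Moonshot): payoffs 3, 3.5 → best response Incremental.
Lab C against (Incremental, Safe): payoffs 3.7, 5.5 → best response Moonshot.
Lab C against (Incremental, Incremental): payoffs 0.2, 3.4 → best response Moonshot.
Lab C against (Novel, Safe): payoffs 0.3, 0.9 → best response Moonshot.
Lab C against (Novel, Incremental): payoffs 1.1, 1.6 → best response Moonshot.
Mutual best responses: (Incremental, Safe, Moonshot); (Novel, Incremental, Moonshot).

Pure-strategy Nash equilibria: (Incremental, Safe, Moonshot) and (Novel, Incremental, Moonshot)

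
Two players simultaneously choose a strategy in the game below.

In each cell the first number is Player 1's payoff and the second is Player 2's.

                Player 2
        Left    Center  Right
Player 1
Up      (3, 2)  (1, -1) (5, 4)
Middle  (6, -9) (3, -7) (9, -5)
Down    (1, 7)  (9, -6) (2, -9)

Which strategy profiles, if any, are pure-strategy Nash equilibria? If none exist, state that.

(Up, Left): Player 1 can switch to Middle (3 → 6). Not NE.
(Up, Center): Player 1 can switch to Middle (1 → 3). Not NE.
(Up, Right): Player 1 can switch to Middle (5 → 9). Not NE.
(Middle, Left): Player 2 can switch to Center (-9 → -7). Not NE.
(Middle, Center): Player 1 can switch to Down (3 → 9). Not NE.
(Middle, Right): Player 1 gets 9, best alternative 5; Player 2 gets -5, best alternative -7. No profitable deviation — NE.
(Down, Left): Player 1 can switch to Up (1 → 3). Not NE.
(Down, Center): Player 2 can switch to Left (-6 → 7). Not NE.
(Down, Right): Player 1 can switch to Up (2 → 5). Not NE.

(Middle, Right)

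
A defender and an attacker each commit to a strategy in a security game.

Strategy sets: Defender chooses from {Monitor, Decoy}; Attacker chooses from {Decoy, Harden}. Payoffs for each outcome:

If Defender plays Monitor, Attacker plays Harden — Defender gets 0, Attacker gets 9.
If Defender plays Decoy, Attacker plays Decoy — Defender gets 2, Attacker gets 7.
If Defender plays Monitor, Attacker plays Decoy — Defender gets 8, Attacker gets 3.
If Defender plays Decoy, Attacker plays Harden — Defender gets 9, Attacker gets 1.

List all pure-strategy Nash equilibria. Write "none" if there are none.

(Monitor, Decoy): Attacker can switch to Harden (3 → 9). Not NE.
(Monitor, Harden): Defender can switch to Decoy (0 → 9). Not NE.
(Decoy, Decoy): Defender can switch to Monitor (2 → 8). Not NE.
(Decoy, Harden): Attacker can switch to Decoy (1 → 7). Not NE.

This game has no pure Nash equilibrium.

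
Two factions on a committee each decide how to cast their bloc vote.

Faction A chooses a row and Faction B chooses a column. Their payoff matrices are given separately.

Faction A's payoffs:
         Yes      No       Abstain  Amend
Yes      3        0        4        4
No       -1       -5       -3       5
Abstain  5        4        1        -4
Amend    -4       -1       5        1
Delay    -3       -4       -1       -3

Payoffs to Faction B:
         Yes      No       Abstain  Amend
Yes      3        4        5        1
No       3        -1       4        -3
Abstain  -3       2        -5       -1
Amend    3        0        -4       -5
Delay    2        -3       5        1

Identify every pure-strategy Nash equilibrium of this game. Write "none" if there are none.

(Abstain, No)

Faction A against Yes: payoffs 3, -1, 5, -4, -3 → best response Abstain.
Faction A against No: payoffs 0, -5, 4, -1, -4 → best response Abstain.
Faction A against Abstain: payoffs 4, -3, 1, 5, -1 → best response Amend.
Faction A against Amend: payoffs 4, 5, -4, 1, -3 → best response No.
Faction B against Yes: payoffs 3, 4, 5, 1 → best response Abstain.
Faction B against No: payoffs 3, -1, 4, -3 → best response Abstain.
Faction B against Abstain: payoffs -3, 2, -5, -1 → best response No.
Faction B against Amend: payoffs 3, 0, -4, -5 → best response Yes.
Faction B against Delay: payoffs 2, -3, 5, 1 → best response Abstain.
Mutual best responses: (Abstain, No).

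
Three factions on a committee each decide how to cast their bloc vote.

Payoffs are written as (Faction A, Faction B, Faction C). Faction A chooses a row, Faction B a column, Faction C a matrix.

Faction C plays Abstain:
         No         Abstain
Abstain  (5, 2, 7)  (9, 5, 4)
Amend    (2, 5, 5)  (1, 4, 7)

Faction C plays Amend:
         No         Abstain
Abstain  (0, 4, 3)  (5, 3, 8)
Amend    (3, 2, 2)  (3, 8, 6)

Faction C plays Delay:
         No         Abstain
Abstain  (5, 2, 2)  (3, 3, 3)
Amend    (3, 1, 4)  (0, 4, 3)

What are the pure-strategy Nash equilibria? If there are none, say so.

Faction A against (No, Abstain): payoffs 5, 2 → best response Abstain.
Faction A against (No, Amend): payoffs 0, 3 → best response Amend.
Faction A against (No, Delay): payoffs 5, 3 → best response Abstain.
Faction A against (Abstain, Abstain): payoffs 9, 1 → best response Abstain.
Faction A against (Abstain, Amend): payoffs 5, 3 → best response Abstain.
Faction A against (Abstain, Delay): payoffs 3, 0 → best response Abstain.
Faction B against (Abstain, Abstain): payoffs 2, 5 → best response Abstain.
Faction B against (Abstain, Amend): payoffs 4, 3 → best response No.
Faction B against (Abstain, Delay): payoffs 2, 3 → best response Abstain.
Faction B against (Amend, Abstain): payoffs 5, 4 → best response No.
Faction B against (Amend, Amend): payoffs 2, 8 → best response Abstain.
Faction B against (Amend, Delay): payoffs 1, 4 → best response Abstain.
Faction C against (Abstain, No): payoffs 7, 3, 2 → best response Abstain.
Faction C against (Abstain, Abstain): payoffs 4, 8, 3 → best response Amend.
Faction C against (Amend, No): payoffs 5, 2, 4 → best response Abstain.
Faction C against (Amend, Abstain): payoffs 7, 6, 3 → best response Abstain.
No profile is a mutual best response for all players.

There is no pure-strategy Nash equilibrium.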